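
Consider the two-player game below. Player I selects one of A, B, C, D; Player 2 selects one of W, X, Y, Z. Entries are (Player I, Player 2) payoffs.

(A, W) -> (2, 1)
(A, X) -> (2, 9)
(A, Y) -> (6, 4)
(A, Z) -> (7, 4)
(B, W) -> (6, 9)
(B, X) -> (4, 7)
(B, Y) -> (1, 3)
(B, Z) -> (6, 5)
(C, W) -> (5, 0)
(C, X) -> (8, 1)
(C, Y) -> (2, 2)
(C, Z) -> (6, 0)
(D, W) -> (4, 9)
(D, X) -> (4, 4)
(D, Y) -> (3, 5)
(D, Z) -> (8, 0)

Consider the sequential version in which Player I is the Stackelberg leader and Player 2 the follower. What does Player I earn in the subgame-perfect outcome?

Player 2 best-responds to each possible Player I move:
- A → Player 2 plays X (best of 1, 9, 4, 4); Player I gets 2.
- B → Player 2 plays W (best of 9, 7, 3, 5); Player I gets 6.
- C → Player 2 plays Y (best of 0, 1, 2, 0); Player I gets 2.
- D → Player 2 plays W (best of 9, 4, 5, 0); Player I gets 4.
Player I's induced payoffs are 2, 6, 2, 4, so Player I commits to B. Subgame-perfect outcome: (B, W) with payoffs (6, 9).

6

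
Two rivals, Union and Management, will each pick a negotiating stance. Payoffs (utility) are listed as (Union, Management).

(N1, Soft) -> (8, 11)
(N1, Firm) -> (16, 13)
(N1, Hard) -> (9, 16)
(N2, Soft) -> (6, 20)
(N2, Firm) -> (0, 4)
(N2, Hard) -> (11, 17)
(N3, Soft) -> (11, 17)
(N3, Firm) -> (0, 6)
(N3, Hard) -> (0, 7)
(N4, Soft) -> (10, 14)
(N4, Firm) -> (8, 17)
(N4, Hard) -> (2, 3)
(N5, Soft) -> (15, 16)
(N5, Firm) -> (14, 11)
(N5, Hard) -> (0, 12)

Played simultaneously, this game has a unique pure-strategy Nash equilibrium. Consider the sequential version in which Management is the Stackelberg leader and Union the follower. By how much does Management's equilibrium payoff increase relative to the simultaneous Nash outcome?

1

Solve by backward induction (Management leads).
- Soft → Union plays N5 (best of 8, 6, 11, 10, 15); Management gets 16.
- Firm → Union plays N1 (best of 16, 0, 0, 8, 14); Management gets 13.
- Hard → Union plays N2 (best of 9, 11, 0, 2, 0); Management gets 17.
Management's induced payoffs are 16, 13, 17, so Management commits to Hard. Subgame-perfect outcome: (N2, Hard) with payoffs (11, 17).
Under simultaneous play:
Union's best replies: Soft→N5; Firm→N1; Hard→N2.
Management's best replies: N1→Hard; N2→Soft; N3→Soft; N4→Firm; N5→Soft.
Only (N5, Soft) has each player best-responding; Nash payoffs (15, 16).
Management's commitment gain: 17 − 16 = 1.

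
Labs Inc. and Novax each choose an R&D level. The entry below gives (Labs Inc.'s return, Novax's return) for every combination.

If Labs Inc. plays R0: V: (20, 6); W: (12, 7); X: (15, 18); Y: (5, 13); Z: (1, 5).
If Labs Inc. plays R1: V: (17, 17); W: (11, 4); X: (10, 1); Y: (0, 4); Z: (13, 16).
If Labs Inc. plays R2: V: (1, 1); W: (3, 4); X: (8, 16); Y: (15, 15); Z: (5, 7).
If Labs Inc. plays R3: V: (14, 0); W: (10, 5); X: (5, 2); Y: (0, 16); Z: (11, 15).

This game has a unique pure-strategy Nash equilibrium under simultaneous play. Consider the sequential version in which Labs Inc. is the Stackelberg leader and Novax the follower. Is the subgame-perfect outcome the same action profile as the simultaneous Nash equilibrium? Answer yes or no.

no

Work backward from Novax's decision.
- R0: BR = X, leader payoff 15.
- R1: BR = V, leader payoff 17.
- R2: BR = X, leader payoff 8.
- R3: BR = Y, leader payoff 0.
Labs Inc.'s induced payoffs are 15, 17, 8, 0, so Labs Inc. commits to R1. Subgame-perfect outcome: (R1, V) with payoffs (17, 17).
Now find the simultaneous Nash equilibrium.
Labs Inc.'s best replies: V→R0; W→R0; X→R0; Y→R2; Z→R1.
Novax's best replies: R0→X; R1→V; R2→X; R3→Y.
The unique mutual best reply is (R0, X), giving (15, 18).
Sequential outcome (R1, V) differs from the Nash profile (R0, X).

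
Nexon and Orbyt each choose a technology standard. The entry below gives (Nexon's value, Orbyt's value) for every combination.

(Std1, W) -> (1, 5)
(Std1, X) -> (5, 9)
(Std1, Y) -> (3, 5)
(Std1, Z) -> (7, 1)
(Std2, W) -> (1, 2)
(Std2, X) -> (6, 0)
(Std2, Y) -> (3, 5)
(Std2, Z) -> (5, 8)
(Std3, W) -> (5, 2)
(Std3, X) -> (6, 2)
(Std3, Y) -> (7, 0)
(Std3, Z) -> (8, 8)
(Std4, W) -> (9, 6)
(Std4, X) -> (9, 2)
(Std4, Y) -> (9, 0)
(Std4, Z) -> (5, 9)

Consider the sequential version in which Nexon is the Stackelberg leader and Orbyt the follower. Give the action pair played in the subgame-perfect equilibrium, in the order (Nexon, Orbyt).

Backward induction with Nexon moving first.
- Std1: Orbyt compares 5, 9, 5, 1 and picks X; Nexon would get 5.
- Std2: Orbyt compares 2, 0, 5, 8 and picks Z; Nexon would get 5.
- Std3: Orbyt compares 2, 2, 0, 8 and picks Z; Nexon would get 8.
- Std4: Orbyt compares 6, 2, 0, 9 and picks Z; Nexon would get 5.
Maximizing over 5, 5, 8, 5, Nexon chooses Std3. Subgame-perfect outcome: (Std3, Z) with payoffs (8, 8).

(Std3, Z)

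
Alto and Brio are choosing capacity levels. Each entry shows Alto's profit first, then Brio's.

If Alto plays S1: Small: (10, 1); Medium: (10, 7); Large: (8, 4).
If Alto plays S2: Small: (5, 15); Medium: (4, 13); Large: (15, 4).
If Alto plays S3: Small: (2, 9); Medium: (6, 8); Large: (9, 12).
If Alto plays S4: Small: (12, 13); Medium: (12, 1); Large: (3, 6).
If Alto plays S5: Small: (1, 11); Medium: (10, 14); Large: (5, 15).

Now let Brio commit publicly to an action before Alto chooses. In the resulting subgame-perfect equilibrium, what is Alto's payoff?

12

Work backward from Alto's decision.
- Small: Alto compares 10, 5, 2, 12, 1 and picks S4; Brio would get 13.
- Medium: Alto compares 10, 4, 6, 12, 10 and picks S4; Brio would get 1.
- Large: Alto compares 8, 15, 9, 3, 5 and picks S2; Brio would get 4.
Among 13, 1, 4, the best is 13 at Small. Subgame-perfect outcome: (S4, Small) with payoffs (12, 13).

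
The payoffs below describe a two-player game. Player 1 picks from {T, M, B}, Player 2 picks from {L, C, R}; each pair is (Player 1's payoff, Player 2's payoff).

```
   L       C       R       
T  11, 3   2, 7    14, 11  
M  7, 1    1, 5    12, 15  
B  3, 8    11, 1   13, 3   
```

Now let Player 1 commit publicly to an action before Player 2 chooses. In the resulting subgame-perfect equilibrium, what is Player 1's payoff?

14

Solve by backward induction (Player 1 leads).
- T: Player 2 compares 3, 7, 11 and picks R; Player 1 would get 14.
- M: Player 2 compares 1, 5, 15 and picks R; Player 1 would get 12.
- B: Player 2 compares 8, 1, 3 and picks L; Player 1 would get 3.
Player 1's induced payoffs are 14, 12, 3, so Player 1 commits to T. Subgame-perfect outcome: (T, R) with payoffs (14, 11).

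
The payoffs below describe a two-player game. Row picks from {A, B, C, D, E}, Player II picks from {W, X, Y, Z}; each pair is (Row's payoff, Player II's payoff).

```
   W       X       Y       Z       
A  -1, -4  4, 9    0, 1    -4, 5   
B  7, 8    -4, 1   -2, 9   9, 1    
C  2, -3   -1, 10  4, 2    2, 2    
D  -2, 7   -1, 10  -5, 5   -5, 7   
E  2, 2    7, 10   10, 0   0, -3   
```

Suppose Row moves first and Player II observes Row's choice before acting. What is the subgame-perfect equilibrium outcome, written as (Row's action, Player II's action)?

Backward induction with Row moving first.
- A: BR = X, leader payoff 4.
- B: BR = Y, leader payoff -2.
- C: BR = X, leader payoff -1.
- D: BR = X, leader payoff -1.
- E: BR = X, leader payoff 7.
Maximizing over 4, -2, -1, -1, 7, Row chooses E. Subgame-perfect outcome: (E, X) with payoffs (7, 10).

(E, X)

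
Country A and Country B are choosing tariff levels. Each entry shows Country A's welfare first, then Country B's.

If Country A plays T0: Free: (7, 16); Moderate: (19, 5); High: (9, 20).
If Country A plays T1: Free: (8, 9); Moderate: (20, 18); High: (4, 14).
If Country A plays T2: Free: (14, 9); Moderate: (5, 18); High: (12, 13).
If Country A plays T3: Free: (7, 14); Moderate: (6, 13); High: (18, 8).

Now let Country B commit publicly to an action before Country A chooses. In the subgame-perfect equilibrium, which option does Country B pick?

Moderate

Country A best-responds to each possible Country B move:
- Free → Country A plays T2 (best of 7, 8, 14, 7); Country B gets 9.
- Moderate → Country A plays T1 (best of 19, 20, 5, 6); Country B gets 18.
- High → Country A plays T3 (best of 9, 4, 12, 18); Country B gets 8.
Among 9, 18, 8, the best is 18 at Moderate. Subgame-perfect outcome: (T1, Moderate) with payoffs (20, 18).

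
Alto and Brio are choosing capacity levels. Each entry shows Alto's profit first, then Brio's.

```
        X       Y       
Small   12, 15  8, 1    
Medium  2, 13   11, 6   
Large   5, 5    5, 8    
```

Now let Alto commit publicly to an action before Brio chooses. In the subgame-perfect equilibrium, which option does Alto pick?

Backward induction with Alto moving first.
- Small → Brio plays X (best of 15, 1); Alto gets 12.
- Medium → Brio plays X (best of 13, 6); Alto gets 2.
- Large → Brio plays Y (best of 5, 8); Alto gets 5.
Alto's induced payoffs are 12, 2, 5, so Alto commits to Small. Subgame-perfect outcome: (Small, X) with payoffs (12, 15).

Small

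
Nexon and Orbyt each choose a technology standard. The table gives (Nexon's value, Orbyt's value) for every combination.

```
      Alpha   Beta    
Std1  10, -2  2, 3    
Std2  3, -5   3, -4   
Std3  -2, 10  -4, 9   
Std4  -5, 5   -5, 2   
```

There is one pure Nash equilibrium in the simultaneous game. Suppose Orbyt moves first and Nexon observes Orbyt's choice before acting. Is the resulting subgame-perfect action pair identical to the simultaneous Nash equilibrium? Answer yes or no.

Nexon best-responds to each possible Orbyt move:
- Alpha → Nexon plays Std1 (best of 10, 3, -2, -5); Orbyt gets -2.
- Beta → Nexon plays Std2 (best of 2, 3, -4, -5); Orbyt gets -4.
Orbyt's induced payoffs are -2, -4, so Orbyt commits to Alpha. Subgame-perfect outcome: (Std1, Alpha) with payoffs (10, -2).
Now find the simultaneous Nash equilibrium.
Nexon's best replies: Alpha→Std1; Beta→Std2.
Orbyt's best replies: Std1→Beta; Std2→Beta; Std3→Alpha; Std4→Alpha.
Only (Std2, Beta) has each player best-responding; Nash payoffs (3, -4).
Sequential outcome (Std1, Alpha) differs from the Nash profile (Std2, Beta).

no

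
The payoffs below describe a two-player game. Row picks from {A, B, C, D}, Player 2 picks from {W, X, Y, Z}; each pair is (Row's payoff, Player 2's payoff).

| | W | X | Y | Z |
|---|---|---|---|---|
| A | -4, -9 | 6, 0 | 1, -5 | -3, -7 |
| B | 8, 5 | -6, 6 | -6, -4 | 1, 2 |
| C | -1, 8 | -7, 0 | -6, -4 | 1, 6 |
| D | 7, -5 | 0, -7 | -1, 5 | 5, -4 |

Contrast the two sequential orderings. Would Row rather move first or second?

If Row leads: Player 2's best replies are A→X, B→X, C→W, D→Y; Row's induced payoffs 6, -6, -1, -1; outcome (A, X), payoffs (6, 0).
If Player 2 leads: Row's best replies are W→B, X→A, Y→A, Z→D; Player 2's induced payoffs 5, 0, -5, -4; outcome (B, W), payoffs (8, 5).
Row gets 6 moving first and 8 moving second, so Row prefers to move second.

second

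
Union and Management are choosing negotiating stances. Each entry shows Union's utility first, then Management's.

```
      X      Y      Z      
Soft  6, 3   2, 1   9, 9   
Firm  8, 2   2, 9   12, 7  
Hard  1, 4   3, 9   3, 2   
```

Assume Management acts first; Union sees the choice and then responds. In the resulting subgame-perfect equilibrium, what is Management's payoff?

9

Union best-responds to each possible Management move:
- X → Union plays Firm (best of 6, 8, 1); Management gets 2.
- Y → Union plays Hard (best of 2, 2, 3); Management gets 9.
- Z → Union plays Firm (best of 9, 12, 3); Management gets 7.
Management's induced payoffs are 2, 9, 7, so Management commits to Y. Subgame-perfect outcome: (Hard, Y) with payoffs (3, 9).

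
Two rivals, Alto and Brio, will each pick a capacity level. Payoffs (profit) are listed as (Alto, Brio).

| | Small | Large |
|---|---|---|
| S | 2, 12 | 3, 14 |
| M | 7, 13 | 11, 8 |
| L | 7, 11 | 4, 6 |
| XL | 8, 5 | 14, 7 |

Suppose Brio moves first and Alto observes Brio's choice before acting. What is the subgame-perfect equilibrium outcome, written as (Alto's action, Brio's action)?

(XL, Large)

Backward induction with Brio moving first.
- Small → Alto plays XL (best of 2, 7, 7, 8); Brio gets 5.
- Large → Alto plays XL (best of 3, 11, 4, 14); Brio gets 7.
Maximizing over 5, 7, Brio chooses Large. Subgame-perfect outcome: (XL, Large) with payoffs (14, 7).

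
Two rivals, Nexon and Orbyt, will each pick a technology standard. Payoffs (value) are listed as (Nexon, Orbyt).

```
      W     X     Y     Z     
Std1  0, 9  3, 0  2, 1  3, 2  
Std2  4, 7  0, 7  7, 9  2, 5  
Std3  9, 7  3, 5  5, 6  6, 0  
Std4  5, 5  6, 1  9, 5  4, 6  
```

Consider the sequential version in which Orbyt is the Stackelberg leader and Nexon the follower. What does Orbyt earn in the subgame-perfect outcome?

7

Solve by backward induction (Orbyt leads).
- W: Nexon compares 0, 4, 9, 5 and picks Std3; Orbyt would get 7.
- X: Nexon compares 3, 0, 3, 6 and picks Std4; Orbyt would get 1.
- Y: Nexon compares 2, 7, 5, 9 and picks Std4; Orbyt would get 5.
- Z: Nexon compares 3, 2, 6, 4 and picks Std3; Orbyt would get 0.
Orbyt's induced payoffs are 7, 1, 5, 0, so Orbyt commits to W. Subgame-perfect outcome: (Std3, W) with payoffs (9, 7).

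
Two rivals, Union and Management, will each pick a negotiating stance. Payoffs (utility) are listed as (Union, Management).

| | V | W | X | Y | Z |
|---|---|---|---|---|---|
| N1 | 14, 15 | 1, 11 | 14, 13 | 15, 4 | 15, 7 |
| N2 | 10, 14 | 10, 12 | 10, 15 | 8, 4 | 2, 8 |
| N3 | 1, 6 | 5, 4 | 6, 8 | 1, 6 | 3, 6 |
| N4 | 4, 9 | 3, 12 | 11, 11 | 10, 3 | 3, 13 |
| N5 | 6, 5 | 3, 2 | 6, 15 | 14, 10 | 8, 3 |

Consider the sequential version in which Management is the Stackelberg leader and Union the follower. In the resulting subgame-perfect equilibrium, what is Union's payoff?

14

Work backward from Union's decision.
- V: Union compares 14, 10, 1, 4, 6 and picks N1; Management would get 15.
- W: Union compares 1, 10, 5, 3, 3 and picks N2; Management would get 12.
- X: Union compares 14, 10, 6, 11, 6 and picks N1; Management would get 13.
- Y: Union compares 15, 8, 1, 10, 14 and picks N1; Management would get 4.
- Z: Union compares 15, 2, 3, 3, 8 and picks N1; Management would get 7.
Among 15, 12, 13, 4, 7, the best is 15 at V. Subgame-perfect outcome: (N1, V) with payoffs (14, 15).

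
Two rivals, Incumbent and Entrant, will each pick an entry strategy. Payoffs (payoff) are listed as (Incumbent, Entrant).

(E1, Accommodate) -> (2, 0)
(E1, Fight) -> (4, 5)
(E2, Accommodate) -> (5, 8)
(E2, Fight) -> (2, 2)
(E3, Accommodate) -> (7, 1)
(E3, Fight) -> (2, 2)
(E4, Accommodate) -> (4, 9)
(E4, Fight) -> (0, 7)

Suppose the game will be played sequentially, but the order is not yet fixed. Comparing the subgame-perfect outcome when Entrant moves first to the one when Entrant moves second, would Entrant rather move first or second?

second

If Incumbent leads: Entrant's best replies are E1→Fight, E2→Accommodate, E3→Fight, E4→Accommodate; Incumbent's induced payoffs 4, 5, 2, 4; outcome (E2, Accommodate), payoffs (5, 8).
If Entrant leads: Incumbent's best replies are Accommodate→E3, Fight→E1; Entrant's induced payoffs 1, 5; outcome (E1, Fight), payoffs (4, 5).
Entrant gets 5 moving first and 8 moving second, so Entrant prefers to move second.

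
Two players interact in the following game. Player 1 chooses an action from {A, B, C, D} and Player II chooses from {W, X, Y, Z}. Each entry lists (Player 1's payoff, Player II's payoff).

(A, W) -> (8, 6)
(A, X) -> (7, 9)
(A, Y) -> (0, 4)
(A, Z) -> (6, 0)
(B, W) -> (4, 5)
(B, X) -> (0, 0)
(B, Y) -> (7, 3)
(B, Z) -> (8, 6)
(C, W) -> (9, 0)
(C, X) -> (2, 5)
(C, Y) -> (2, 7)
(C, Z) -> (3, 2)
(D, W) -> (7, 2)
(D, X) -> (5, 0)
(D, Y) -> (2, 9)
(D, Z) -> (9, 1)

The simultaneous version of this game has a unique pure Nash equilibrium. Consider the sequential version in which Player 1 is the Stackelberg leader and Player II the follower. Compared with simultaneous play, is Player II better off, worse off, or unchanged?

Backward induction with Player 1 moving first.
- A: BR = X, leader payoff 7.
- B: BR = Z, leader payoff 8.
- C: BR = Y, leader payoff 2.
- D: BR = Y, leader payoff 2.
Among 7, 8, 2, 2, the best is 8 at B. Subgame-perfect outcome: (B, Z) with payoffs (8, 6).
Under simultaneous play:
Player 1's best replies: W→C; X→A; Y→B; Z→D.
Player II's best replies: A→X; B→Z; C→Y; D→Y.
The unique mutual best reply is (A, X), giving (7, 9).
Player II earns 6 sequentially versus 9 at the Nash outcome: worse off.

worse off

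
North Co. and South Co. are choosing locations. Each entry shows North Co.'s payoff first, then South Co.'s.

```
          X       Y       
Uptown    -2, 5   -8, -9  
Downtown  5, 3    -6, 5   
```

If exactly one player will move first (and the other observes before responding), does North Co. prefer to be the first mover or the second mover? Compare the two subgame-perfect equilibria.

If North Co. leads: South Co.'s best replies are Uptown→X, Downtown→Y; North Co.'s induced payoffs -2, -6; outcome (Uptown, X), payoffs (-2, 5).
If South Co. leads: North Co.'s best replies are X→Downtown, Y→Downtown; South Co.'s induced payoffs 3, 5; outcome (Downtown, Y), payoffs (-6, 5).
North Co. gets -2 moving first and -6 moving second, so North Co. prefers to move first.

first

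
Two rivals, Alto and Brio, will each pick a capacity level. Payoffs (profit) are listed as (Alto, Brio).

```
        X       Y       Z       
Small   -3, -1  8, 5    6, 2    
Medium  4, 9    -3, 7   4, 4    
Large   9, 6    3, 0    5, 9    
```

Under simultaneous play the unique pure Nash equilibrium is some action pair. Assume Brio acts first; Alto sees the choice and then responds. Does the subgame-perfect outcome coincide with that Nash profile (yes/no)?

Work backward from Alto's decision.
- X → Alto plays Large (best of -3, 4, 9); Brio gets 6.
- Y → Alto plays Small (best of 8, -3, 3); Brio gets 5.
- Z → Alto plays Small (best of 6, 4, 5); Brio gets 2.
Brio's induced payoffs are 6, 5, 2, so Brio commits to X. Subgame-perfect outcome: (Large, X) with payoffs (9, 6).
For the simultaneous game, intersect best replies.
Alto's best replies: X→Large; Y→Small; Z→Small.
Brio's best replies: Small→Y; Medium→X; Large→Z.
Only (Small, Y) has each player best-responding; Nash payoffs (8, 5).
Sequential outcome (Large, X) differs from the Nash profile (Small, Y).

no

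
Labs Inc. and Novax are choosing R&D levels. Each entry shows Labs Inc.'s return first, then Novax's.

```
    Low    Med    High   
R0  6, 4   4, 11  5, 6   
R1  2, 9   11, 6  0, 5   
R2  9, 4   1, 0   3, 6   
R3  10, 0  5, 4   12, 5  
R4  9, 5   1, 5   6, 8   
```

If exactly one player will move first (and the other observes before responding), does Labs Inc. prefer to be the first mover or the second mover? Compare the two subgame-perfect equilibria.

first

If Labs Inc. leads: Novax's best replies are R0→Med, R1→Low, R2→High, R3→High, R4→High; Labs Inc.'s induced payoffs 4, 2, 3, 12, 6; outcome (R3, High), payoffs (12, 5).
If Novax leads: Labs Inc.'s best replies are Low→R3, Med→R1, High→R3; Novax's induced payoffs 0, 6, 5; outcome (R1, Med), payoffs (11, 6).
Labs Inc. gets 12 moving first and 11 moving second, so Labs Inc. prefers to move first.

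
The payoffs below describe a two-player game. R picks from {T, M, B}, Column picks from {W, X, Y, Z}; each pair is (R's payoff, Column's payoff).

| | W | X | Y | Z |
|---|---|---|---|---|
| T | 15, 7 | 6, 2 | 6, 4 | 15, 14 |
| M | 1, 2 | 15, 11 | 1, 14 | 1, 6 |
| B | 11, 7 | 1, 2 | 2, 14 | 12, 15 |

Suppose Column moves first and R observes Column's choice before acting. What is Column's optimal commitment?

Z

Work backward from R's decision.
- W → R plays T (best of 15, 1, 11); Column gets 7.
- X → R plays M (best of 6, 15, 1); Column gets 11.
- Y → R plays T (best of 6, 1, 2); Column gets 4.
- Z → R plays T (best of 15, 1, 12); Column gets 14.
Maximizing over 7, 11, 4, 14, Column chooses Z. Subgame-perfect outcome: (T, Z) with payoffs (15, 14).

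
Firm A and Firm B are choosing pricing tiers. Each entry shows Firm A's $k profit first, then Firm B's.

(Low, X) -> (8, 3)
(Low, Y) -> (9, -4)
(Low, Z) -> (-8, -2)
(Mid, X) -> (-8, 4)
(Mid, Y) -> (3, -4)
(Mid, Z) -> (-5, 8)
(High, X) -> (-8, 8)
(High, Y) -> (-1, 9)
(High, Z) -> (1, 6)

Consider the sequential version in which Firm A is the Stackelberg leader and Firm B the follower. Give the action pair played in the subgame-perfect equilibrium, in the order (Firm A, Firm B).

Work backward from Firm B's decision.
- Low → Firm B plays X (best of 3, -4, -2); Firm A gets 8.
- Mid → Firm B plays Z (best of 4, -4, 8); Firm A gets -5.
- High → Firm B plays Y (best of 8, 9, 6); Firm A gets -1.
Among 8, -5, -1, the best is 8 at Low. Subgame-perfect outcome: (Low, X) with payoffs (8, 3).

(Low, X)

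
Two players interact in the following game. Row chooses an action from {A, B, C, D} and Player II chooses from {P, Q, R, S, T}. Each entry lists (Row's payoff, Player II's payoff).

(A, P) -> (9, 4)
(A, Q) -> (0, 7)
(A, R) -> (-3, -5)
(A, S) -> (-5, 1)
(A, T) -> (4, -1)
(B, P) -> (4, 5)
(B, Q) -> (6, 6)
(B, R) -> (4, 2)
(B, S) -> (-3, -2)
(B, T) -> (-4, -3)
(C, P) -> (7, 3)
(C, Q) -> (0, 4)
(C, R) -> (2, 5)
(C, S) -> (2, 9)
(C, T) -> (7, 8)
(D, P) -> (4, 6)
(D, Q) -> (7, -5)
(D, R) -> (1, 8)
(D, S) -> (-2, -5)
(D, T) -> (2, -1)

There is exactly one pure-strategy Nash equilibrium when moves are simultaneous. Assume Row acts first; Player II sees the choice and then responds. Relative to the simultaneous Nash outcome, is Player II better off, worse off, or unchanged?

Work backward from Player II's decision.
- A: BR = Q, leader payoff 0.
- B: BR = Q, leader payoff 6.
- C: BR = S, leader payoff 2.
- D: BR = R, leader payoff 1.
Row's induced payoffs are 0, 6, 2, 1, so Row commits to B. Subgame-perfect outcome: (B, Q) with payoffs (6, 6).
Now find the simultaneous Nash equilibrium.
Row's best replies: P→A; Q→D; R→B; S→C; T→C.
Player II's best replies: A→Q; B→Q; C→S; D→R.
The unique mutual best reply is (C, S), giving (2, 9).
Player II earns 6 sequentially versus 9 at the Nash outcome: worse off.

worse off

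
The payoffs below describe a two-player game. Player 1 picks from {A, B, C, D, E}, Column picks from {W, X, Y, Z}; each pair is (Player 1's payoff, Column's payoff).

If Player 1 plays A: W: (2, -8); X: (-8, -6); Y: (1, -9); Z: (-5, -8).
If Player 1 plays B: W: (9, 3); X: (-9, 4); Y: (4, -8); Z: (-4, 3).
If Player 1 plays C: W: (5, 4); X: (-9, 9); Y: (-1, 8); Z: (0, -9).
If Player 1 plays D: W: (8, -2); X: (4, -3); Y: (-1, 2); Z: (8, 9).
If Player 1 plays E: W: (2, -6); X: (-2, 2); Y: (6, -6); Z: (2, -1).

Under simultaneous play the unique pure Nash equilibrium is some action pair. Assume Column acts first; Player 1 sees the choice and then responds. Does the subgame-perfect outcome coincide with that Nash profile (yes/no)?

yes

Backward induction with Column moving first.
- W: BR = B, leader payoff 3.
- X: BR = D, leader payoff -3.
- Y: BR = E, leader payoff -6.
- Z: BR = D, leader payoff 9.
Maximizing over 3, -3, -6, 9, Column chooses Z. Subgame-perfect outcome: (D, Z) with payoffs (8, 9).
Now find the simultaneous Nash equilibrium.
Player 1's best replies: W→B; X→D; Y→E; Z→D.
Column's best replies: A→X; B→X; C→X; D→Z; E→X.
The unique mutual best reply is (D, Z), giving (8, 9).
Sequential outcome (D, Z) coincides with the Nash profile (D, Z).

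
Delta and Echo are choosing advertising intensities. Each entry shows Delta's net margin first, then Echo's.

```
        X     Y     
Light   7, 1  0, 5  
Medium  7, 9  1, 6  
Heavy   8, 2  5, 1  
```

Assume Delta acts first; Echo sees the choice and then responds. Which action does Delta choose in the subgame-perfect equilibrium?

Solve by backward induction (Delta leads).
- Light → Echo plays Y (best of 1, 5); Delta gets 0.
- Medium → Echo plays X (best of 9, 6); Delta gets 7.
- Heavy → Echo plays X (best of 2, 1); Delta gets 8.
Maximizing over 0, 7, 8, Delta chooses Heavy. Subgame-perfect outcome: (Heavy, X) with payoffs (8, 2).

Heavy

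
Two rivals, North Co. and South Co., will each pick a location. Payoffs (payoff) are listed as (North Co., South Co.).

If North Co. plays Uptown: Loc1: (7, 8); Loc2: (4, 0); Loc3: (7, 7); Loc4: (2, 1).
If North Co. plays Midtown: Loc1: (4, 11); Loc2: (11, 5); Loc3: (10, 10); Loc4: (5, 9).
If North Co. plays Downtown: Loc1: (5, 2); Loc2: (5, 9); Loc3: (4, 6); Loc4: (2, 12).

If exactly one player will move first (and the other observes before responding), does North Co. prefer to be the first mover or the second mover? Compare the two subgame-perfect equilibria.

If North Co. leads: South Co.'s best replies are Uptown→Loc1, Midtown→Loc1, Downtown→Loc4; North Co.'s induced payoffs 7, 4, 2; outcome (Uptown, Loc1), payoffs (7, 8).
If South Co. leads: North Co.'s best replies are Loc1→Uptown, Loc2→Midtown, Loc3→Midtown, Loc4→Midtown; South Co.'s induced payoffs 8, 5, 10, 9; outcome (Midtown, Loc3), payoffs (10, 10).
North Co. gets 7 moving first and 10 moving second, so North Co. prefers to move second.

second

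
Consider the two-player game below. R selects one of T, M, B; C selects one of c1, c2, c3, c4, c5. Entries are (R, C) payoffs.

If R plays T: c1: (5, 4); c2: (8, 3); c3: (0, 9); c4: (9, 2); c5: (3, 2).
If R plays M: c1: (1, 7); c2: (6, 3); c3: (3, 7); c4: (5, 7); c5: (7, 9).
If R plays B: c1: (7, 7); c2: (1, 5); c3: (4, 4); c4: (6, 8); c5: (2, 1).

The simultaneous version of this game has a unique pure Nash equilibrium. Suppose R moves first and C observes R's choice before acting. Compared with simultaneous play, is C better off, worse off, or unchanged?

Work backward from C's decision.
- T → C plays c3 (best of 4, 3, 9, 2, 2); R gets 0.
- M → C plays c5 (best of 7, 3, 7, 7, 9); R gets 7.
- B → C plays c4 (best of 7, 5, 4, 8, 1); R gets 6.
Among 0, 7, 6, the best is 7 at M. Subgame-perfect outcome: (M, c5) with payoffs (7, 9).
Now find the simultaneous Nash equilibrium.
R's best replies: c1→B; c2→T; c3→B; c4→T; c5→M.
C's best replies: T→c3; M→c5; B→c4.
The unique mutual best reply is (M, c5), giving (7, 9).
C earns 9 sequentially versus 9 at the Nash outcome: unchanged.

unchanged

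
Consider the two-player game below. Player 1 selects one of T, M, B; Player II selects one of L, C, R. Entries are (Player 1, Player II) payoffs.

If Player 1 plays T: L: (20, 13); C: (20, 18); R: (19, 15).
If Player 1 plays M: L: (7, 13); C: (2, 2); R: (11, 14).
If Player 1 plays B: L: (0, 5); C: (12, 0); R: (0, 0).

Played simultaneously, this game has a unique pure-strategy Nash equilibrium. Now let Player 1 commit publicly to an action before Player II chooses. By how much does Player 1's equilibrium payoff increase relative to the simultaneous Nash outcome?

Player II best-responds to each possible Player 1 move:
- T → Player II plays C (best of 13, 18, 15); Player 1 gets 20.
- M → Player II plays R (best of 13, 2, 14); Player 1 gets 11.
- B → Player II plays L (best of 5, 0, 0); Player 1 gets 0.
Maximizing over 20, 11, 0, Player 1 chooses T. Subgame-perfect outcome: (T, C) with payoffs (20, 18).
For the simultaneous game, intersect best replies.
Player 1's best replies: L→T; C→T; R→T.
Player II's best replies: T→C; M→R; B→L.
Only (T, C) has each player best-responding; Nash payoffs (20, 18).
Player 1's commitment gain: 20 − 20 = 0.

0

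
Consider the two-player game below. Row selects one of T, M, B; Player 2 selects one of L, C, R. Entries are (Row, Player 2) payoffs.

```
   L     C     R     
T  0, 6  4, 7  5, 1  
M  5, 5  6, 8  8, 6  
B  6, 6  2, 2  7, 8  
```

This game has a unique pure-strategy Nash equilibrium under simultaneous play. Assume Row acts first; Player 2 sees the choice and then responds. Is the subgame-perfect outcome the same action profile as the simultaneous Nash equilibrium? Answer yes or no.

no

Player 2 best-responds to each possible Row move:
- T → Player 2 plays C (best of 6, 7, 1); Row gets 4.
- M → Player 2 plays C (best of 5, 8, 6); Row gets 6.
- B → Player 2 plays R (best of 6, 2, 8); Row gets 7.
Row's induced payoffs are 4, 6, 7, so Row commits to B. Subgame-perfect outcome: (B, R) with payoffs (7, 8).
Now find the simultaneous Nash equilibrium.
Row's best replies: L→B; C→M; R→M.
Player 2's best replies: T→C; M→C; B→R.
The unique mutual best reply is (M, C), giving (6, 8).
Sequential outcome (B, R) differs from the Nash profile (M, C).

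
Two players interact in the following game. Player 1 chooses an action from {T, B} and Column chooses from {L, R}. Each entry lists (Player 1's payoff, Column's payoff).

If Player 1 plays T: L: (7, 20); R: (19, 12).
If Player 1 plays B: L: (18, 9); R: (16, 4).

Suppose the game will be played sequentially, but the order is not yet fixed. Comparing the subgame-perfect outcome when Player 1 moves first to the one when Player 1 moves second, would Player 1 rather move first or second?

If Player 1 leads: Column's best replies are T→L, B→L; Player 1's induced payoffs 7, 18; outcome (B, L), payoffs (18, 9).
If Column leads: Player 1's best replies are L→B, R→T; Column's induced payoffs 9, 12; outcome (T, R), payoffs (19, 12).
Player 1 gets 18 moving first and 19 moving second, so Player 1 prefers to move second.

second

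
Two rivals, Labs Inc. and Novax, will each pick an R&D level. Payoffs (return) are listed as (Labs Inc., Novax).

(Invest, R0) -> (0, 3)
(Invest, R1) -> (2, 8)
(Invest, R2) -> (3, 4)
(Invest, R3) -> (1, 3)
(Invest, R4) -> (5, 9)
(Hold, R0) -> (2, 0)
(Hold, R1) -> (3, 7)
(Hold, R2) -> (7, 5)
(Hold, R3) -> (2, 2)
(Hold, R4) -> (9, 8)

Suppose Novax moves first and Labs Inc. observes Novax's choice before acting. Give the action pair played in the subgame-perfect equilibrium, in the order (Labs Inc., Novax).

Work backward from Labs Inc.'s decision.
- R0 → Labs Inc. plays Hold (best of 0, 2); Novax gets 0.
- R1 → Labs Inc. plays Hold (best of 2, 3); Novax gets 7.
- R2 → Labs Inc. plays Hold (best of 3, 7); Novax gets 5.
- R3 → Labs Inc. plays Hold (best of 1, 2); Novax gets 2.
- R4 → Labs Inc. plays Hold (best of 5, 9); Novax gets 8.
Novax's induced payoffs are 0, 7, 5, 2, 8, so Novax commits to R4. Subgame-perfect outcome: (Hold, R4) with payoffs (9, 8).

(Hold, R4)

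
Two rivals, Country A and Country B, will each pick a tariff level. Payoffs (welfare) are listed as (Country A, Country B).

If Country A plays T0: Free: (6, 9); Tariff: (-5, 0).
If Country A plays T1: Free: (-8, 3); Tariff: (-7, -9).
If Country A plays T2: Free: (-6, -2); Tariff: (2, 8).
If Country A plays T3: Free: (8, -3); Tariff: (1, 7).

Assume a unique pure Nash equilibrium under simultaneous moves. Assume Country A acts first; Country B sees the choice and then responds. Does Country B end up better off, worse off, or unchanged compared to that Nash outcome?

Backward induction with Country A moving first.
- T0: BR = Free, leader payoff 6.
- T1: BR = Free, leader payoff -8.
- T2: BR = Tariff, leader payoff 2.
- T3: BR = Tariff, leader payoff 1.
Country A's induced payoffs are 6, -8, 2, 1, so Country A commits to T0. Subgame-perfect outcome: (T0, Free) with payoffs (6, 9).
For the simultaneous game, intersect best replies.
Country A's best replies: Free→T3; Tariff→T2.
Country B's best replies: T0→Free; T1→Free; T2→Tariff; T3→Tariff.
Only (T2, Tariff) has each player best-responding; Nash payoffs (2, 8).
Country B earns 9 sequentially versus 8 at the Nash outcome: better off.

better off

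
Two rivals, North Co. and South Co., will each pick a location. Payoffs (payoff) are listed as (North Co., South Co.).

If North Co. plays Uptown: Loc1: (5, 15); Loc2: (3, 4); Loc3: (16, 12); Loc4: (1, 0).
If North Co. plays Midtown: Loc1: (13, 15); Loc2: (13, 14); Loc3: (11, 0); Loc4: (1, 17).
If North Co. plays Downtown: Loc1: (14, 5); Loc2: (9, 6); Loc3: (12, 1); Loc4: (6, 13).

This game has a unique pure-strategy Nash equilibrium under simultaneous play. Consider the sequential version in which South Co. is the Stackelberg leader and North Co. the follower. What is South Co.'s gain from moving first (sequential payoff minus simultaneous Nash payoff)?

Backward induction with South Co. moving first.
- Loc1: BR = Downtown, leader payoff 5.
- Loc2: BR = Midtown, leader payoff 14.
- Loc3: BR = Uptown, leader payoff 12.
- Loc4: BR = Downtown, leader payoff 13.
South Co.'s induced payoffs are 5, 14, 12, 13, so South Co. commits to Loc2. Subgame-perfect outcome: (Midtown, Loc2) with payoffs (13, 14).
For the simultaneous game, intersect best replies.
North Co.'s best replies: Loc1→Downtown; Loc2→Midtown; Loc3→Uptown; Loc4→Downtown.
South Co.'s best replies: Uptown→Loc1; Midtown→Loc4; Downtown→Loc4.
Only (Downtown, Loc4) has each player best-responding; Nash payoffs (6, 13).
South Co.'s commitment gain: 14 − 13 = 1.

1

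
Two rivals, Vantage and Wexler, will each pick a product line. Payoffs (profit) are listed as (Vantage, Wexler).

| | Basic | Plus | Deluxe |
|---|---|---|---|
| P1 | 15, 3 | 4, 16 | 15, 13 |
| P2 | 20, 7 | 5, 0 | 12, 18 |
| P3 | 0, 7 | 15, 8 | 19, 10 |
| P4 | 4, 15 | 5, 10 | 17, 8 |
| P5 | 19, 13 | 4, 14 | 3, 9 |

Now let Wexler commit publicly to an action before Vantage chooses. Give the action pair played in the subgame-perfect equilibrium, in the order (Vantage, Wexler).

(P3, Deluxe)

Solve by backward induction (Wexler leads).
- Basic: BR = P2, leader payoff 7.
- Plus: BR = P3, leader payoff 8.
- Deluxe: BR = P3, leader payoff 10.
Among 7, 8, 10, the best is 10 at Deluxe. Subgame-perfect outcome: (P3, Deluxe) with payoffs (19, 10).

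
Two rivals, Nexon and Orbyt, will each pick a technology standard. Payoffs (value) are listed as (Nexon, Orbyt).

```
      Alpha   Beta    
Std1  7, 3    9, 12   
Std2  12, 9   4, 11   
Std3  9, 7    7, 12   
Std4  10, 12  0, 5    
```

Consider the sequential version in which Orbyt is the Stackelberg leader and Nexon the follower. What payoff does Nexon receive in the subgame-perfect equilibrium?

Backward induction with Orbyt moving first.
- Alpha → Nexon plays Std2 (best of 7, 12, 9, 10); Orbyt gets 9.
- Beta → Nexon plays Std1 (best of 9, 4, 7, 0); Orbyt gets 12.
Maximizing over 9, 12, Orbyt chooses Beta. Subgame-perfect outcome: (Std1, Beta) with payoffs (9, 12).

9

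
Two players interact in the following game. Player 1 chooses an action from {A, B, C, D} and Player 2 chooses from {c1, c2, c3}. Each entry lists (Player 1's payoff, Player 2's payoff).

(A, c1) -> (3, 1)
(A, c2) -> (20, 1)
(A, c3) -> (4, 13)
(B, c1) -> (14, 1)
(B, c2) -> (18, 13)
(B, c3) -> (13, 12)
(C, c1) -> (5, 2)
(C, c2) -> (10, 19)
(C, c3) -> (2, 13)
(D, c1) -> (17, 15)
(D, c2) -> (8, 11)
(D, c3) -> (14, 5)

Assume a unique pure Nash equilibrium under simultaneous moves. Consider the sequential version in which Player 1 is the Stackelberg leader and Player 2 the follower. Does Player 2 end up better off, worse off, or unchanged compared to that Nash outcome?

worse off

Work backward from Player 2's decision.
- A → Player 2 plays c3 (best of 1, 1, 13); Player 1 gets 4.
- B → Player 2 plays c2 (best of 1, 13, 12); Player 1 gets 18.
- C → Player 2 plays c2 (best of 2, 19, 13); Player 1 gets 10.
- D → Player 2 plays c1 (best of 15, 11, 5); Player 1 gets 17.
Player 1's induced payoffs are 4, 18, 10, 17, so Player 1 commits to B. Subgame-perfect outcome: (B, c2) with payoffs (18, 13).
Now find the simultaneous Nash equilibrium.
Player 1's best replies: c1→D; c2→A; c3→D.
Player 2's best replies: A→c3; B→c2; C→c2; D→c1.
The unique mutual best reply is (D, c1), giving (17, 15).
Player 2 earns 13 sequentially versus 15 at the Nash outcome: worse off.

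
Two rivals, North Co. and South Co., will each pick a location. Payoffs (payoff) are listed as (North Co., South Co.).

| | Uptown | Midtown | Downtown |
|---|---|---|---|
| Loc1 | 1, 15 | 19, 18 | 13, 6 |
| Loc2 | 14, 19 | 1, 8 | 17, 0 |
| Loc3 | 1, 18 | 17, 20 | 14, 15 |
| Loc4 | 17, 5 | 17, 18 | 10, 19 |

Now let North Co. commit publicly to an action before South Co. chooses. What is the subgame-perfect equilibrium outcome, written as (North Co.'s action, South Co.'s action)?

Backward induction with North Co. moving first.
- Loc1: BR = Midtown, leader payoff 19.
- Loc2: BR = Uptown, leader payoff 14.
- Loc3: BR = Midtown, leader payoff 17.
- Loc4: BR = Downtown, leader payoff 10.
Maximizing over 19, 14, 17, 10, North Co. chooses Loc1. Subgame-perfect outcome: (Loc1, Midtown) with payoffs (19, 18).

(Loc1, Midtown)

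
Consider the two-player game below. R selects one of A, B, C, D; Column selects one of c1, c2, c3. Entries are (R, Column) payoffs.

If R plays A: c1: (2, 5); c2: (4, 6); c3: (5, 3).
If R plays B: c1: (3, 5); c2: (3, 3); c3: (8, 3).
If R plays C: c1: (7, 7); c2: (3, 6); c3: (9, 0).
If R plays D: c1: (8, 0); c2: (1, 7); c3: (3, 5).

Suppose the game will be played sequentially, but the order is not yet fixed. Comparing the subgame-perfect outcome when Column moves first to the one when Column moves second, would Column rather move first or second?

If R leads: Column's best replies are A→c2, B→c1, C→c1, D→c2; R's induced payoffs 4, 3, 7, 1; outcome (C, c1), payoffs (7, 7).
If Column leads: R's best replies are c1→D, c2→A, c3→C; Column's induced payoffs 0, 6, 0; outcome (A, c2), payoffs (4, 6).
Column gets 6 moving first and 7 moving second, so Column prefers to move second.

second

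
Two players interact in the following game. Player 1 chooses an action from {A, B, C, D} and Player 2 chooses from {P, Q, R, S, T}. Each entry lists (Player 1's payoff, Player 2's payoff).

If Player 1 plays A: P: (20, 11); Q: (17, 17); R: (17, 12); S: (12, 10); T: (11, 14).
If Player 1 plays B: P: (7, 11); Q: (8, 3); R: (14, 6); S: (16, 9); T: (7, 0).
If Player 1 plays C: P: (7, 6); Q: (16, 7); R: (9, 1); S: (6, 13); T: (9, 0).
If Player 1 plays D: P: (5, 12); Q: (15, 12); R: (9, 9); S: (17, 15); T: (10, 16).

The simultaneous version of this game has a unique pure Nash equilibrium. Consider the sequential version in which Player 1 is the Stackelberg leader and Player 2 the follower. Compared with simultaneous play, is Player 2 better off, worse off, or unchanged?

unchanged

Work backward from Player 2's decision.
- A: Player 2 compares 11, 17, 12, 10, 14 and picks Q; Player 1 would get 17.
- B: Player 2 compares 11, 3, 6, 9, 0 and picks P; Player 1 would get 7.
- C: Player 2 compares 6, 7, 1, 13, 0 and picks S; Player 1 would get 6.
- D: Player 2 compares 12, 12, 9, 15, 16 and picks T; Player 1 would get 10.
Player 1's induced payoffs are 17, 7, 6, 10, so Player 1 commits to A. Subgame-perfect outcome: (A, Q) with payoffs (17, 17).
Under simultaneous play:
Player 1's best replies: P→A; Q→A; R→A; S→D; T→A.
Player 2's best replies: A→Q; B→P; C→S; D→T.
The unique mutual best reply is (A, Q), giving (17, 17).
Player 2 earns 17 sequentially versus 17 at the Nash outcome: unchanged.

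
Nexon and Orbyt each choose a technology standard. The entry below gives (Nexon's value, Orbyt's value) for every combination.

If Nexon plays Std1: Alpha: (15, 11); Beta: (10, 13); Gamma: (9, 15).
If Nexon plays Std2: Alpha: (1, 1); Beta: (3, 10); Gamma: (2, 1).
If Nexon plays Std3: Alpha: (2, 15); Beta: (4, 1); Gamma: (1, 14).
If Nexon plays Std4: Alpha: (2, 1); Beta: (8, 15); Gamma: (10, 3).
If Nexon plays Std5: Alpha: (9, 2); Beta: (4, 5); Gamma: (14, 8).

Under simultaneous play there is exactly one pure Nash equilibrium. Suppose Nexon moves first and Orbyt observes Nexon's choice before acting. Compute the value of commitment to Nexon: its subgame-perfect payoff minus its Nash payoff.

0

Work backward from Orbyt's decision.
- Std1: Orbyt compares 11, 13, 15 and picks Gamma; Nexon would get 9.
- Std2: Orbyt compares 1, 10, 1 and picks Beta; Nexon would get 3.
- Std3: Orbyt compares 15, 1, 14 and picks Alpha; Nexon would get 2.
- Std4: Orbyt compares 1, 15, 3 and picks Beta; Nexon would get 8.
- Std5: Orbyt compares 2, 5, 8 and picks Gamma; Nexon would get 14.
Among 9, 3, 2, 8, 14, the best is 14 at Std5. Subgame-perfect outcome: (Std5, Gamma) with payoffs (14, 8).
Now find the simultaneous Nash equilibrium.
Nexon's best replies: Alpha→Std1; Beta→Std1; Gamma→Std5.
Orbyt's best replies: Std1→Gamma; Std2→Beta; Std3→Alpha; Std4→Beta; Std5→Gamma.
The unique mutual best reply is (Std5, Gamma), giving (14, 8).
Nexon's commitment gain: 14 − 14 = 0.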